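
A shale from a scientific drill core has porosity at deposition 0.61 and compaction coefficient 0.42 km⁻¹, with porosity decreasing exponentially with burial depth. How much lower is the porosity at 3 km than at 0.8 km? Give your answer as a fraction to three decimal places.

0.263

φ(0.8) = 0.61·e^(−0.42×0.8) = 0.4359
φ(3) = 0.61·e^(−0.42×3) = 0.1730
Δφ = 0.4359 − 0.1730 = 0.2629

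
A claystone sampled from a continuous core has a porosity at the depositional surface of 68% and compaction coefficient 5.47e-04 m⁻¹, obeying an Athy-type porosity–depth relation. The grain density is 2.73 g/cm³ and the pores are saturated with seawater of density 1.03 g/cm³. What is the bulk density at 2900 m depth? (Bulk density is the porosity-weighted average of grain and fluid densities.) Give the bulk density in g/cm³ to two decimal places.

2.49 g/cm³

Working in km (1 km = 1000 m; c in km⁻¹ = c in m⁻¹ × 1000):
Porosity at depth: n = 0.68·exp(−0.547×2.9) = 0.68×0.2047 = 0.1392
Bulk density: ρ_b = (1−n)ρ_g + n·ρ_f = 0.8608×2.73 + 0.1392×1.03
       = 2.350 + 0.143 = 2.493 g/cm³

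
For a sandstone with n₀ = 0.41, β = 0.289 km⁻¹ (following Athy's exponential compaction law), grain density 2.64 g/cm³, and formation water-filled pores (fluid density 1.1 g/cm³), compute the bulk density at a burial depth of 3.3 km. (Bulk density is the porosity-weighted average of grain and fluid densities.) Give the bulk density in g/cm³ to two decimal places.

2.40 g/cm³

Porosity at depth: n = 0.41·exp(−0.289×3.3) = 0.41×0.3853 = 0.1580
Bulk density: ρ_b = (1−n)ρ_g + n·ρ_f = 0.8420×2.64 + 0.1580×1.1
       = 2.223 + 0.174 = 2.397 g/cm³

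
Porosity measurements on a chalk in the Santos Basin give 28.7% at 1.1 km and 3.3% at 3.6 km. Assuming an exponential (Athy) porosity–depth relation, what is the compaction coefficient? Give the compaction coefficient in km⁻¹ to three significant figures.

Athy: φ(z) = φ₀ e^(−kz) ⇒ φ₁/φ₂ = e^{k(z₂−z₁)} ⇒ k = ln(φ₁/φ₂)/(z₂−z₁)
k = ln(0.287/0.033) / (3.6 − 1.1) = ln(8.697) / 2.5 = 2.1630 / 2.5 = 0.8652 km⁻¹

0.865 km⁻¹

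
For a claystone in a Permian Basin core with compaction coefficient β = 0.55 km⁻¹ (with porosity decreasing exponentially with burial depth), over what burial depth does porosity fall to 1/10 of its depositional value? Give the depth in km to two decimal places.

4.19 km

phi/phi₀ = 1/10 ⇒ exp(−β·d) = 1/10 ⇒ d = ln(10) / β
d = 2.3026 / 0.55 = 4.187 km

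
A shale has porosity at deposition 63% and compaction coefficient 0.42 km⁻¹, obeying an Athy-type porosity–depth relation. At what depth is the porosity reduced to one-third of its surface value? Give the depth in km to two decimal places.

phi/phi₀ = 1/3 ⇒ exp(−β·z) = 1/3 ⇒ z = ln(3) / β
z = 1.0986 / 0.42 = 2.616 km

2.62 km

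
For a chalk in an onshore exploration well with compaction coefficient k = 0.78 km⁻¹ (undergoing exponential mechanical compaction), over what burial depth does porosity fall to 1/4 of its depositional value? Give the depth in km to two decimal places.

1.78 km

φ/φ₀ = 1/4 ⇒ exp(−k·d) = 1/4 ⇒ d = ln(4) / k
d = 1.3863 / 0.78 = 1.777 km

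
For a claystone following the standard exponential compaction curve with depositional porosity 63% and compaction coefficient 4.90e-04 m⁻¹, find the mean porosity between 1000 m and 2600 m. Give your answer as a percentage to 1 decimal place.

Working in km (1 km = 1000 m; k in km⁻¹ = k in m⁻¹ × 1000):
⟨phi⟩ = (1/(d₂−d₁)) ∫ phi₀ e^(−kd) dd = phi₀·(e^(−k·d₁) − e^(−k·d₂)) / (k·(d₂−d₁))
e^(−0.49×1) = 0.6126; e^(−0.49×2.6) = 0.2797
⟨phi⟩ = 0.63 × (0.6126 − 0.2797) / (0.49 × 1.6) = 0.63 × 0.4246 = 0.2675

26.8%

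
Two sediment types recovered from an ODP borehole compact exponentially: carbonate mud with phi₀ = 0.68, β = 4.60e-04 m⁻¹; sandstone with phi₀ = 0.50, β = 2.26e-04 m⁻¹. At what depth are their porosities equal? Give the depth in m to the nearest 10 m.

1310 m

Working in km (1 km = 1000 m; β in km⁻¹ = β in m⁻¹ × 1000):
Set phi₀ₐ e^(−βₐd) = phi₀ᵦ e^(−βᵦd) ⇒ ln(phi₀ₐ/phi₀ᵦ) = (βₐ − βᵦ)·d
d = ln(0.68/0.5) / (0.46 − 0.226) = 0.3075 / 0.234 = 1.314 km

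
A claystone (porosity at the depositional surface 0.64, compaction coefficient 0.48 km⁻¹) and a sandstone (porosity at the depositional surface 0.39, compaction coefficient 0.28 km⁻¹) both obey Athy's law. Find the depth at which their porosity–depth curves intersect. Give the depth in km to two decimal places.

Set phi₀ₐ e^(−kₐd) = phi₀ᵦ e^(−kᵦd) ⇒ ln(phi₀ₐ/phi₀ᵦ) = (kₐ − kᵦ)·d
d = ln(0.64/0.39) / (0.48 − 0.28) = 0.4953 / 0.2 = 2.477 km

2.48 km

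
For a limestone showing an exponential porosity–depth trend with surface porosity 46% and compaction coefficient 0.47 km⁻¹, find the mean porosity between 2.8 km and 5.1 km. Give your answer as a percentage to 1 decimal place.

7.5%

⟨n⟩ = (1/(Z₂−Z₁)) ∫ n₀ e^(−βZ) dZ = n₀·(e^(−β·Z₁) − e^(−β·Z₂)) / (β·(Z₂−Z₁))
e^(−0.47×2.8) = 0.2682; e^(−0.47×5.1) = 0.0910
⟨n⟩ = 0.46 × (0.2682 − 0.0910) / (0.47 × 2.3) = 0.46 × 0.1639 = 0.0754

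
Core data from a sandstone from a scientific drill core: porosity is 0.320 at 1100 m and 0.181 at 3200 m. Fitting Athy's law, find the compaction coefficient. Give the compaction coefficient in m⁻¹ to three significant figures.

Working in km (1 km = 1000 m; k in km⁻¹ = k in m⁻¹ × 1000):
Athy: φ(z) = φ₀ e^(−kz) ⇒ φ₁/φ₂ = e^{k(z₂−z₁)} ⇒ k = ln(φ₁/φ₂)/(z₂−z₁)
k = ln(0.32/0.181) / (3.2 − 1.1) = ln(1.768) / 2.1 = 0.5698 / 2.1 = 0.2713 km⁻¹

0.000271 m⁻¹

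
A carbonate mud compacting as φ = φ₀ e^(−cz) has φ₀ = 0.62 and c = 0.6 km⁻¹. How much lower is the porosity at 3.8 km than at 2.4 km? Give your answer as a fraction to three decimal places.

0.083

φ(2.4) = 0.62·e^(−0.6×2.4) = 0.1469
φ(3.8) = 0.62·e^(−0.6×3.8) = 0.0634
Δφ = 0.1469 − 0.0634 = 0.0835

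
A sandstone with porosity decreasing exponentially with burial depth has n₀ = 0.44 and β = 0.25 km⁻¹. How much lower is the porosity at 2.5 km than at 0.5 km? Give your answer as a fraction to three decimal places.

n(0.5) = 0.44·e^(−0.25×0.5) = 0.3883
n(2.5) = 0.44·e^(−0.25×2.5) = 0.2355
Δn = 0.3883 − 0.2355 = 0.1528

0.153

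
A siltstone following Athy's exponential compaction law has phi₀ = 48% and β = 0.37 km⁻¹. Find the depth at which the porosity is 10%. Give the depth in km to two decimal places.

4.24 km

Invert Athy's law: Z = ln(phi₀/phi) / β
Z = ln(0.48/0.1) / 0.37 = ln(4.8) / 0.37 = 1.5686 / 0.37 = 4.240 km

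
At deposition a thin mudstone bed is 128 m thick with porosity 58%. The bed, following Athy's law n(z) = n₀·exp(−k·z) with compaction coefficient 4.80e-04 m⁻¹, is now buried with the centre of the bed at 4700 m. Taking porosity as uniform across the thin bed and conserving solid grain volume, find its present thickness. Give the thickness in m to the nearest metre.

Working in km (1 km = 1000 m; k in km⁻¹ = k in m⁻¹ × 1000):
Porosity at 4.7 km: n = 0.58·exp(−0.48×4.7) = 0.0608
Solid-volume conservation: h(1−n) = h₀(1−n₀) ⇒ h = h₀·(1−n₀)/(1−n)
h = 0.128 × (1 − 0.58)/(1 − 0.0608) = 0.128 × 0.4472 = 0.0572 km

57 m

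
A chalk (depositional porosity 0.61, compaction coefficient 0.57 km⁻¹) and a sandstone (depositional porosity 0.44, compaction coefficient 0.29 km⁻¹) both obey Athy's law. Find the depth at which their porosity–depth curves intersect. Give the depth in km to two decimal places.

1.17 km

Set n₀ₐ e^(−βₐZ) = n₀ᵦ e^(−βᵦZ) ⇒ ln(n₀ₐ/n₀ᵦ) = (βₐ − βᵦ)·Z
Z = ln(0.61/0.44) / (0.57 − 0.29) = 0.3267 / 0.28 = 1.167 km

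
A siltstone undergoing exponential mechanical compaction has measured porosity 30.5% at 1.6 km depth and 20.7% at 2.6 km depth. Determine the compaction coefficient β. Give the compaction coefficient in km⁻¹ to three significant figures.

Athy: n(z) = n₀ e^(−βz) ⇒ n₁/n₂ = e^{β(z₂−z₁)} ⇒ β = ln(n₁/n₂)/(z₂−z₁)
β = ln(0.305/0.207) / (2.6 − 1.6) = ln(1.473) / 1 = 0.3876 / 1 = 0.3876 km⁻¹

0.388 km⁻¹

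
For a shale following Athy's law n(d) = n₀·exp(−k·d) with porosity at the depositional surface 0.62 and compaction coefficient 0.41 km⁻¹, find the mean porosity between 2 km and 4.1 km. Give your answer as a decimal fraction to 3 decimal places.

0.183

⟨n⟩ = (1/(d₂−d₁)) ∫ n₀ e^(−kd) dd = n₀·(e^(−k·d₁) − e^(−k·d₂)) / (k·(d₂−d₁))
e^(−0.41×2) = 0.4404; e^(−0.41×4.1) = 0.1862
⟨n⟩ = 0.62 × (0.4404 − 0.1862) / (0.41 × 2.1) = 0.62 × 0.2953 = 0.1831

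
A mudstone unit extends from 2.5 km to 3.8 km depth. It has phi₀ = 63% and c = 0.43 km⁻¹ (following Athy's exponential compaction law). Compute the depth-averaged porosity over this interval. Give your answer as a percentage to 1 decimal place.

16.5%

⟨phi⟩ = (1/(z₂−z₁)) ∫ phi₀ e^(−cz) dz = phi₀·(e^(−c·z₁) − e^(−c·z₂)) / (c·(z₂−z₁))
e^(−0.43×2.5) = 0.3413; e^(−0.43×3.8) = 0.1951
⟨phi⟩ = 0.63 × (0.3413 − 0.1951) / (0.43 × 1.3) = 0.63 × 0.2614 = 0.1647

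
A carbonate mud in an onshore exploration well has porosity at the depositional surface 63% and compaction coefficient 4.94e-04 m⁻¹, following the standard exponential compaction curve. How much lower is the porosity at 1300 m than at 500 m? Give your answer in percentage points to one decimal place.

Working in km (1 km = 1000 m; β in km⁻¹ = β in m⁻¹ × 1000):
n(0.5) = 0.63·e^(−0.494×0.5) = 0.4921
n(1.3) = 0.63·e^(−0.494×1.3) = 0.3315
Δn = 0.4921 − 0.3315 = 0.1607

16.1 percentage points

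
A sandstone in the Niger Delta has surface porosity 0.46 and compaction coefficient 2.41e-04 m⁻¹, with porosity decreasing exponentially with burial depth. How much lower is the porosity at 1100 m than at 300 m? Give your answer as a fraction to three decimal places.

Working in km (1 km = 1000 m; k in km⁻¹ = k in m⁻¹ × 1000):
φ(0.3) = 0.46·e^(−0.241×0.3) = 0.4279
φ(1.1) = 0.46·e^(−0.241×1.1) = 0.3529
Δφ = 0.4279 − 0.3529 = 0.0750

0.075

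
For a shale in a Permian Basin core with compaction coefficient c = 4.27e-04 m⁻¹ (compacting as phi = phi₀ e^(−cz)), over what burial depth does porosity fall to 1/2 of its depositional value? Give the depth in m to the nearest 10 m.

1620 m

Working in km (1 km = 1000 m; c in km⁻¹ = c in m⁻¹ × 1000):
phi/phi₀ = 1/2 ⇒ exp(−c·z) = 1/2 ⇒ z = ln(2) / c
z = 0.6931 / 0.427 = 1.623 km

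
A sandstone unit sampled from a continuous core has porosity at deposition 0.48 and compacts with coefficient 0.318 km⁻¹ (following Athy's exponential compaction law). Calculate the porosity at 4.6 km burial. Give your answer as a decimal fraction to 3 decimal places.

0.111

φ = φ₀·exp(−β·z) = 0.48 × exp(−0.318 × 4.6) = 0.48 × exp(−1.463)
  = 0.48 × 0.2316 = 0.1112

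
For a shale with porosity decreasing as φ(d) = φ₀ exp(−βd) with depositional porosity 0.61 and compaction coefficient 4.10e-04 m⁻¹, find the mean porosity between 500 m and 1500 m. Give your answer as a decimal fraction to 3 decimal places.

0.408

Working in km (1 km = 1000 m; β in km⁻¹ = β in m⁻¹ × 1000):
⟨φ⟩ = (1/(d₂−d₁)) ∫ φ₀ e^(−βd) dd = φ₀·(e^(−β·d₁) − e^(−β·d₂)) / (β·(d₂−d₁))
e^(−0.41×0.5) = 0.8146; e^(−0.41×1.5) = 0.5406
⟨φ⟩ = 0.61 × (0.8146 − 0.5406) / (0.41 × 1) = 0.61 × 0.6683 = 0.4077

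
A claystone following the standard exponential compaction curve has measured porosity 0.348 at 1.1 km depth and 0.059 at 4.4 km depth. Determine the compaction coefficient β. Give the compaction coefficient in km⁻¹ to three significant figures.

0.538 km⁻¹

Athy: phi(d) = phi₀ e^(−βd) ⇒ phi₁/phi₂ = e^{β(d₂−d₁)} ⇒ β = ln(phi₁/phi₂)/(d₂−d₁)
β = ln(0.348/0.059) / (4.4 − 1.1) = ln(5.898) / 3.3 = 1.7747 / 3.3 = 0.5378 km⁻¹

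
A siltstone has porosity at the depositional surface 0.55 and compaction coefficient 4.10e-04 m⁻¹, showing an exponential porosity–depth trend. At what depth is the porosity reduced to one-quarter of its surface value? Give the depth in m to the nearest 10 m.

Working in km (1 km = 1000 m; β in km⁻¹ = β in m⁻¹ × 1000):
n/n₀ = 1/4 ⇒ exp(−β·d) = 1/4 ⇒ d = ln(4) / β
d = 1.3863 / 0.41 = 3.381 km

3380 m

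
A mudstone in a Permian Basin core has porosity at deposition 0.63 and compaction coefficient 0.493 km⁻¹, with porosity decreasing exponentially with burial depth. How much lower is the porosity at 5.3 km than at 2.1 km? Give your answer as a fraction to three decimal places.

φ(2.1) = 0.63·e^(−0.493×2.1) = 0.2237
φ(5.3) = 0.63·e^(−0.493×5.3) = 0.0462
Δφ = 0.2237 − 0.0462 = 0.1775

0.178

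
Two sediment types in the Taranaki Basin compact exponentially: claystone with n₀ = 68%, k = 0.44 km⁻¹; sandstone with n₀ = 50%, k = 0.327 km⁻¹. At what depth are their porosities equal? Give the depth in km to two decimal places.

2.72 km

Set n₀ₐ e^(−kₐz) = n₀ᵦ e^(−kᵦz) ⇒ ln(n₀ₐ/n₀ᵦ) = (kₐ − kᵦ)·z
z = ln(0.68/0.5) / (0.44 − 0.327) = 0.3075 / 0.113 = 2.721 km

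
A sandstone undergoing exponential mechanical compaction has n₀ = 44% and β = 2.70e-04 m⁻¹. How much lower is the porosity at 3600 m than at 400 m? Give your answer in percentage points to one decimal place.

Working in km (1 km = 1000 m; β in km⁻¹ = β in m⁻¹ × 1000):
n(0.4) = 0.44·e^(−0.27×0.4) = 0.3950
n(3.6) = 0.44·e^(−0.27×3.6) = 0.1665
Δn = 0.3950 − 0.1665 = 0.2285

22.8 percentage points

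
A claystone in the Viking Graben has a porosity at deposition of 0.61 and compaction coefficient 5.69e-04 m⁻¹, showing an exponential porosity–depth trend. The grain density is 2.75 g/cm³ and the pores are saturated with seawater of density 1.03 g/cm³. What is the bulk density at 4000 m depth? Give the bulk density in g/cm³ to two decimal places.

2.64 g/cm³

Working in km (1 km = 1000 m; β in km⁻¹ = β in m⁻¹ × 1000):
Porosity at depth: n = 0.61·exp(−0.569×4) = 0.61×0.1027 = 0.0626
Bulk density: ρ_b = (1−n)ρ_g + n·ρ_f = 0.9374×2.75 + 0.0626×1.03
       = 2.578 + 0.065 = 2.642 g/cm³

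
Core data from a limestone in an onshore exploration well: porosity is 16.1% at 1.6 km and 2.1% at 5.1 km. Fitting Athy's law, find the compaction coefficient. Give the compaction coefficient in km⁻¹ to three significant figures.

0.582 km⁻¹

Athy: phi(d) = phi₀ e^(−cd) ⇒ phi₁/phi₂ = e^{c(d₂−d₁)} ⇒ c = ln(phi₁/phi₂)/(d₂−d₁)
c = ln(0.161/0.021) / (5.1 − 1.6) = ln(7.667) / 3.5 = 2.0369 / 3.5 = 0.582 km⁻¹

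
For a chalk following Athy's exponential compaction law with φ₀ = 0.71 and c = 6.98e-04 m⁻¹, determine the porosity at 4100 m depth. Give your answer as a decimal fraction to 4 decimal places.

0.0406

Working in km (1 km = 1000 m; c in km⁻¹ = c in m⁻¹ × 1000):
φ = φ₀·exp(−c·d) = 0.71 × exp(−0.698 × 4.1) = 0.71 × exp(−2.862)
  = 0.71 × 0.0572 = 0.0406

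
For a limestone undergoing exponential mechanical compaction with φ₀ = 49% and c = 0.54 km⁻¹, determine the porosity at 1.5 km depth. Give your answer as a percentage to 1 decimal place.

φ = φ₀·exp(−c·Z) = 0.49 × exp(−0.54 × 1.5) = 0.49 × exp(−0.81)
  = 0.49 × 0.4449 = 0.2180

21.8%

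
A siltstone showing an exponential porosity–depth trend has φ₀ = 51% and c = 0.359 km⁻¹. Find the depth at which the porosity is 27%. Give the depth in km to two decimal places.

1.77 km

Invert Athy's law: Z = ln(φ₀/φ) / c
Z = ln(0.51/0.27) / 0.359 = ln(1.889) / 0.359 = 0.6360 / 0.359 = 1.772 km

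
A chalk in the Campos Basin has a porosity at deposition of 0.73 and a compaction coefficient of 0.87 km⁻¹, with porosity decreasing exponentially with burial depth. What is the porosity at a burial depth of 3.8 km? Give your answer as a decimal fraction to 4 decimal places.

n = n₀·exp(−β·Z) = 0.73 × exp(−0.87 × 3.8) = 0.73 × exp(−3.306)
  = 0.73 × 0.0367 = 0.0268

0.0268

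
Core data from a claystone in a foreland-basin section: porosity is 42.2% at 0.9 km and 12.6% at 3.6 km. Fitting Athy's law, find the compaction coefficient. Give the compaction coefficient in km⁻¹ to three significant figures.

0.448 km⁻¹

Athy: φ(d) = φ₀ e^(−cd) ⇒ φ₁/φ₂ = e^{c(d₂−d₁)} ⇒ c = ln(φ₁/φ₂)/(d₂−d₁)
c = ln(0.422/0.126) / (3.6 − 0.9) = ln(3.349) / 2.7 = 1.2087 / 2.7 = 0.4477 km⁻¹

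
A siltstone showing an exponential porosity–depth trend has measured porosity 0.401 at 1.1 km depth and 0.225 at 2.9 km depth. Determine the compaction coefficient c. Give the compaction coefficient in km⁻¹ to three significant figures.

0.321 km⁻¹

Athy: n(z) = n₀ e^(−cz) ⇒ n₁/n₂ = e^{c(z₂−z₁)} ⇒ c = ln(n₁/n₂)/(z₂−z₁)
c = ln(0.401/0.225) / (2.9 − 1.1) = ln(1.782) / 1.8 = 0.5779 / 1.8 = 0.321 km⁻¹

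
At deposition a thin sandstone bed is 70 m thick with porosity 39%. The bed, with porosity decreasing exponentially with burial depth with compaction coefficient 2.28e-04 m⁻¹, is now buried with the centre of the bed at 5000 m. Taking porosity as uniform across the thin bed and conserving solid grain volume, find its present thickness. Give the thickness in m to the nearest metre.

Working in km (1 km = 1000 m; β in km⁻¹ = β in m⁻¹ × 1000):
Porosity at 5 km: n = 0.39·exp(−0.228×5) = 0.1247
Solid-volume conservation: h(1−n) = h₀(1−n₀) ⇒ h = h₀·(1−n₀)/(1−n)
h = 0.07 × (1 − 0.39)/(1 − 0.1247) = 0.07 × 0.6969 = 0.0488 km

49 m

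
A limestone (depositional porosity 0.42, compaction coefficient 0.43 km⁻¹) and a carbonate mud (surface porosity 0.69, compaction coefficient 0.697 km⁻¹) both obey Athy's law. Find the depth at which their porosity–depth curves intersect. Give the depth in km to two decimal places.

1.86 km

Set φ₀ₐ e^(−βₐd) = φ₀ᵦ e^(−βᵦd) ⇒ ln(φ₀ₐ/φ₀ᵦ) = (βₐ − βᵦ)·d
d = ln(0.42/0.69) / (0.43 − 0.697) = -0.4964 / -0.267 = 1.859 km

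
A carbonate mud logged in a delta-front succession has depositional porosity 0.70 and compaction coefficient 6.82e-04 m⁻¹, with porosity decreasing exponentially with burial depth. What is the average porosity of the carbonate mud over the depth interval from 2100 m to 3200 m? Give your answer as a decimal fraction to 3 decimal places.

0.118

Working in km (1 km = 1000 m; c in km⁻¹ = c in m⁻¹ × 1000):
⟨n⟩ = (1/(z₂−z₁)) ∫ n₀ e^(−cz) dz = n₀·(e^(−c·z₁) − e^(−c·z₂)) / (c·(z₂−z₁))
e^(−0.682×2.1) = 0.2388; e^(−0.682×3.2) = 0.1128
⟨n⟩ = 0.7 × (0.2388 − 0.1128) / (0.682 × 1.1) = 0.7 × 0.1680 = 0.1176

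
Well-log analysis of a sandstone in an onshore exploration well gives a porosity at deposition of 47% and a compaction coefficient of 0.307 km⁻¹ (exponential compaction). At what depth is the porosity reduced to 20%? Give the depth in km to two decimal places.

2.78 km

Invert Athy's law: Z = ln(n₀/n) / c
Z = ln(0.47/0.2) / 0.307 = ln(2.35) / 0.307 = 0.8544 / 0.307 = 2.783 km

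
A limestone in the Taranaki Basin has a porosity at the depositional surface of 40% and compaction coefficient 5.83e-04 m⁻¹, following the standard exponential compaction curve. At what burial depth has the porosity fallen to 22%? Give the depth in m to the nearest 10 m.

Working in km (1 km = 1000 m; c in km⁻¹ = c in m⁻¹ × 1000):
Invert Athy's law: Z = ln(φ₀/φ) / c
Z = ln(0.4/0.22) / 0.583 = ln(1.818) / 0.583 = 0.5978 / 0.583 = 1.025 km

1030 m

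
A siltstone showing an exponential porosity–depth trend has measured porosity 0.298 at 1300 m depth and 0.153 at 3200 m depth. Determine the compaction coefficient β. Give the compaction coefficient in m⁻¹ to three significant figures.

Working in km (1 km = 1000 m; β in km⁻¹ = β in m⁻¹ × 1000):
Athy: phi(Z) = phi₀ e^(−βZ) ⇒ phi₁/phi₂ = e^{β(Z₂−Z₁)} ⇒ β = ln(phi₁/phi₂)/(Z₂−Z₁)
β = ln(0.298/0.153) / (3.2 − 1.3) = ln(1.948) / 1.9 = 0.6667 / 1.9 = 0.3509 km⁻¹

0.000351 m⁻¹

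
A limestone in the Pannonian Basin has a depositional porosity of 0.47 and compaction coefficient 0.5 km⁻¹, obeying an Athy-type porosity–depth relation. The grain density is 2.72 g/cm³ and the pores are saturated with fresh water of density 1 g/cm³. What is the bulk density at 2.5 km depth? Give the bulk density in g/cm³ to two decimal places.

2.49 g/cm³

Porosity at depth: phi = 0.47·exp(−0.5×2.5) = 0.47×0.2865 = 0.1347
Bulk density: ρ_b = (1−phi)ρ_g + phi·ρ_f = 0.8653×2.72 + 0.1347×1
       = 2.354 + 0.135 = 2.488 g/cm³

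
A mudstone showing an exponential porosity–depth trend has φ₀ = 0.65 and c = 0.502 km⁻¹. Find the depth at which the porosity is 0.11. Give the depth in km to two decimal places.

3.54 km

Invert Athy's law: z = ln(φ₀/φ) / c
z = ln(0.65/0.11) / 0.502 = ln(5.909) / 0.502 = 1.7765 / 0.502 = 3.539 km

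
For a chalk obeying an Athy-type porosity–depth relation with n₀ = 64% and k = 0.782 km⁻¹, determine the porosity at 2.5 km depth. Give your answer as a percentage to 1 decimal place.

9.1%

n = n₀·exp(−k·d) = 0.64 × exp(−0.782 × 2.5) = 0.64 × exp(−1.955)
  = 0.64 × 0.1416 = 0.0906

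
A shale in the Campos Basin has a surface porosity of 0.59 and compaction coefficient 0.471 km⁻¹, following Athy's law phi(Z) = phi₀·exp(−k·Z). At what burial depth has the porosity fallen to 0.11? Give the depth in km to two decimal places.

3.57 km

Invert Athy's law: Z = ln(phi₀/phi) / k
Z = ln(0.59/0.11) / 0.471 = ln(5.364) / 0.471 = 1.6796 / 0.471 = 3.566 km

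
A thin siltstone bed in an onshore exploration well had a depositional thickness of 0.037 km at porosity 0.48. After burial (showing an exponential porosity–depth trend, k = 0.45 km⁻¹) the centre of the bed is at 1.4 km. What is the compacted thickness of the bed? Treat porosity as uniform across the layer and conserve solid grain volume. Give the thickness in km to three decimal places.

Porosity at 1.4 km: n = 0.48·exp(−0.45×1.4) = 0.2556
Solid-volume conservation: h(1−n) = h₀(1−n₀) ⇒ h = h₀·(1−n₀)/(1−n)
h = 0.037 × (1 − 0.48)/(1 − 0.2556) = 0.037 × 0.6986 = 0.0258 km

0.026 km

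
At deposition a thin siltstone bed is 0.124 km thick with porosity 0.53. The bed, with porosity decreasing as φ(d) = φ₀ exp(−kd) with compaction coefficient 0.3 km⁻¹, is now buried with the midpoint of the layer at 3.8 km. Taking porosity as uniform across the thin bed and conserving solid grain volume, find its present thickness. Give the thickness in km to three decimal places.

Porosity at 3.8 km: φ = 0.53·exp(−0.3×3.8) = 0.1695
Solid-volume conservation: h(1−φ) = h₀(1−φ₀) ⇒ h = h₀·(1−φ₀)/(1−φ)
h = 0.124 × (1 − 0.53)/(1 − 0.1695) = 0.124 × 0.5659 = 0.0702 km

0.070 km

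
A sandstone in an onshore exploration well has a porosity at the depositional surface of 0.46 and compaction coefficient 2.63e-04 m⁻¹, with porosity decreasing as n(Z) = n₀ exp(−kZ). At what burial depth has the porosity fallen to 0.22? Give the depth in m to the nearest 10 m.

2800 m

Working in km (1 km = 1000 m; k in km⁻¹ = k in m⁻¹ × 1000):
Invert Athy's law: Z = ln(n₀/n) / k
Z = ln(0.46/0.22) / 0.263 = ln(2.091) / 0.263 = 0.7376 / 0.263 = 2.805 km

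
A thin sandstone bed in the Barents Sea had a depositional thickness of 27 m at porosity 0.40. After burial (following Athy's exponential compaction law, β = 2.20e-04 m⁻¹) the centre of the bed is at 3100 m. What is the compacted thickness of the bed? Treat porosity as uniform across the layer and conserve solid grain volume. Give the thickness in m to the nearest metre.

20 m

Working in km (1 km = 1000 m; β in km⁻¹ = β in m⁻¹ × 1000):
Porosity at 3.1 km: n = 0.4·exp(−0.22×3.1) = 0.2022
Solid-volume conservation: h(1−n) = h₀(1−n₀) ⇒ h = h₀·(1−n₀)/(1−n)
h = 0.027 × (1 − 0.4)/(1 − 0.2022) = 0.027 × 0.7521 = 0.0203 km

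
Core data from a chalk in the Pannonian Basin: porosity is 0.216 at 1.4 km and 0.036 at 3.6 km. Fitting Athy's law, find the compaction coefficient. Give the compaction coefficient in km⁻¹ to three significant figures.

0.814 km⁻¹

Athy: phi(d) = phi₀ e^(−βd) ⇒ phi₁/phi₂ = e^{β(d₂−d₁)} ⇒ β = ln(phi₁/phi₂)/(d₂−d₁)
β = ln(0.216/0.036) / (3.6 − 1.4) = ln(6) / 2.2 = 1.7918 / 2.2 = 0.8144 km⁻¹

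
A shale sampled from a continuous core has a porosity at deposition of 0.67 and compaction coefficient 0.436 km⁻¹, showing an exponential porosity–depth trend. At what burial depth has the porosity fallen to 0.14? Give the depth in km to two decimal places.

Invert Athy's law: Z = ln(n₀/n) / k
Z = ln(0.67/0.14) / 0.436 = ln(4.786) / 0.436 = 1.5656 / 0.436 = 3.591 km

3.59 km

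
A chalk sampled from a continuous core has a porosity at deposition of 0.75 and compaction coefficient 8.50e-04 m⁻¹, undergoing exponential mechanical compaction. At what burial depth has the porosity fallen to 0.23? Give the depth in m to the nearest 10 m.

Working in km (1 km = 1000 m; c in km⁻¹ = c in m⁻¹ × 1000):
Invert Athy's law: z = ln(φ₀/φ) / c
z = ln(0.75/0.23) / 0.85 = ln(3.261) / 0.85 = 1.1820 / 0.85 = 1.391 km

1390 m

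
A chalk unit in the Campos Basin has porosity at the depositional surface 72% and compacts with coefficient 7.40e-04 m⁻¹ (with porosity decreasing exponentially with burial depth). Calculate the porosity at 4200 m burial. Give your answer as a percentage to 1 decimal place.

3.2%

Working in km (1 km = 1000 m; k in km⁻¹ = k in m⁻¹ × 1000):
n = n₀·exp(−k·d) = 0.72 × exp(−0.74 × 4.2) = 0.72 × exp(−3.108)
  = 0.72 × 0.0447 = 0.0322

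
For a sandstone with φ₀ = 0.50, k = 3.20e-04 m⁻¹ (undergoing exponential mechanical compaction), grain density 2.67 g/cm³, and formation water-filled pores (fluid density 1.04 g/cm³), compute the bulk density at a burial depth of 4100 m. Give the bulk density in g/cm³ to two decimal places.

Working in km (1 km = 1000 m; k in km⁻¹ = k in m⁻¹ × 1000):
Porosity at depth: φ = 0.5·exp(−0.32×4.1) = 0.5×0.2693 = 0.1346
Bulk density: ρ_b = (1−φ)ρ_g + φ·ρ_f = 0.8654×2.67 + 0.1346×1.04
       = 2.311 + 0.140 = 2.451 g/cm³

2.45 g/cm³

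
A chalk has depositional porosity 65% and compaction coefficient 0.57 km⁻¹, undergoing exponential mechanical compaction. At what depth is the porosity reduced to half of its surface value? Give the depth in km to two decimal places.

n/n₀ = 1/2 ⇒ exp(−c·d) = 1/2 ⇒ d = ln(2) / c
d = 0.6931 / 0.57 = 1.216 km

1.22 km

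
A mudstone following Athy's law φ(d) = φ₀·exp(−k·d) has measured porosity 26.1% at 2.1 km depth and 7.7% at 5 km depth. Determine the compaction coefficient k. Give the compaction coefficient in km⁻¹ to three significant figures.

0.421 km⁻¹

Athy: φ(d) = φ₀ e^(−kd) ⇒ φ₁/φ₂ = e^{k(d₂−d₁)} ⇒ k = ln(φ₁/φ₂)/(d₂−d₁)
k = ln(0.261/0.077) / (5 − 2.1) = ln(3.39) / 2.9 = 1.2207 / 2.9 = 0.4209 km⁻¹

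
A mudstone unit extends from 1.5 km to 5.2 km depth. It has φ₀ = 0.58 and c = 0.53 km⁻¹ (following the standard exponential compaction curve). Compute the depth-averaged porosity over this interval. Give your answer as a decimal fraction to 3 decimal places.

0.115

⟨φ⟩ = (1/(Z₂−Z₁)) ∫ φ₀ e^(−cZ) dZ = φ₀·(e^(−c·Z₁) − e^(−c·Z₂)) / (c·(Z₂−Z₁))
e^(−0.53×1.5) = 0.4516; e^(−0.53×5.2) = 0.0635
⟨φ⟩ = 0.58 × (0.4516 − 0.0635) / (0.53 × 3.7) = 0.58 × 0.1979 = 0.1148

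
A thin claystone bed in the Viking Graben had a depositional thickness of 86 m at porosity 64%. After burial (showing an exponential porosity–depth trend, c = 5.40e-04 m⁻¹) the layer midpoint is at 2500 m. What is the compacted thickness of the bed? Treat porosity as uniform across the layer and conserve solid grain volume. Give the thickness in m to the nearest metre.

Working in km (1 km = 1000 m; c in km⁻¹ = c in m⁻¹ × 1000):
Porosity at 2.5 km: n = 0.64·exp(−0.54×2.5) = 0.1659
Solid-volume conservation: h(1−n) = h₀(1−n₀) ⇒ h = h₀·(1−n₀)/(1−n)
h = 0.086 × (1 − 0.64)/(1 − 0.1659) = 0.086 × 0.4316 = 0.0371 km

37 m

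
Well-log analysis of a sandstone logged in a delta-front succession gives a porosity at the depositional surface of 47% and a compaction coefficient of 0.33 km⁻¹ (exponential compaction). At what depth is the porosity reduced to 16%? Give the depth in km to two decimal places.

Invert Athy's law: z = ln(phi₀/phi) / c
z = ln(0.47/0.16) / 0.33 = ln(2.937) / 0.33 = 1.0776 / 0.33 = 3.265 km

3.27 km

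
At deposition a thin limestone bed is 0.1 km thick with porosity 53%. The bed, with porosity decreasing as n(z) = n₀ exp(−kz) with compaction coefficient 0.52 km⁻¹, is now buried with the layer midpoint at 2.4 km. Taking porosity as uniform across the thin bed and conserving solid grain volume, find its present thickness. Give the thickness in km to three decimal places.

Porosity at 2.4 km: n = 0.53·exp(−0.52×2.4) = 0.1522
Solid-volume conservation: h(1−n) = h₀(1−n₀) ⇒ h = h₀·(1−n₀)/(1−n)
h = 0.1 × (1 − 0.53)/(1 − 0.1522) = 0.1 × 0.5543 = 0.0554 km

0.055 km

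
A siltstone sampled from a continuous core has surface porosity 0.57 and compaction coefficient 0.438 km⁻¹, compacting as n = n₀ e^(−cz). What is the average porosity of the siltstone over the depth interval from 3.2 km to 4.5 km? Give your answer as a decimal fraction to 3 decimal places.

⟨n⟩ = (1/(z₂−z₁)) ∫ n₀ e^(−cz) dz = n₀·(e^(−c·z₁) − e^(−c·z₂)) / (c·(z₂−z₁))
e^(−0.438×3.2) = 0.2462; e^(−0.438×4.5) = 0.1393
⟨n⟩ = 0.57 × (0.2462 − 0.1393) / (0.438 × 1.3) = 0.57 × 0.1877 = 0.1070

0.107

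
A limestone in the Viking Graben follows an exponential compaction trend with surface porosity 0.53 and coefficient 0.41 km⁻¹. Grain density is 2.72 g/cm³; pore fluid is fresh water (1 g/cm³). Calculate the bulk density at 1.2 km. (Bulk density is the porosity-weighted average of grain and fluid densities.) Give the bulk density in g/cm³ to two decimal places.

2.16 g/cm³

Porosity at depth: phi = 0.53·exp(−0.41×1.2) = 0.53×0.6114 = 0.3240
Bulk density: ρ_b = (1−phi)ρ_g + phi·ρ_f = 0.6760×2.72 + 0.3240×1
       = 1.839 + 0.324 = 2.163 g/cm³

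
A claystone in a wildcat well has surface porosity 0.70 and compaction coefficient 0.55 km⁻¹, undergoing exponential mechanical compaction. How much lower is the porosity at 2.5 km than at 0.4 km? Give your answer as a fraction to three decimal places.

0.385

φ(0.4) = 0.7·e^(−0.55×0.4) = 0.5618
φ(2.5) = 0.7·e^(−0.55×2.5) = 0.1770
Δφ = 0.5618 − 0.1770 = 0.3848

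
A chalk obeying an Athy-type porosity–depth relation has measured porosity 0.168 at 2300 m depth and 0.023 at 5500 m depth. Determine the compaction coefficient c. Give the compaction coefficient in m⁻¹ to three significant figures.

0.000621 m⁻¹

Working in km (1 km = 1000 m; c in km⁻¹ = c in m⁻¹ × 1000):
Athy: n(z) = n₀ e^(−cz) ⇒ n₁/n₂ = e^{c(z₂−z₁)} ⇒ c = ln(n₁/n₂)/(z₂−z₁)
c = ln(0.168/0.023) / (5.5 − 2.3) = ln(7.304) / 3.2 = 1.9885 / 3.2 = 0.6214 km⁻¹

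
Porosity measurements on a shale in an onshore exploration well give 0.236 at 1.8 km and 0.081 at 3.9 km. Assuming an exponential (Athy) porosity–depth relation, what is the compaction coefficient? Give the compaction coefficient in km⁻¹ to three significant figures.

0.509 km⁻¹

Athy: phi(z) = phi₀ e^(−βz) ⇒ phi₁/phi₂ = e^{β(z₂−z₁)} ⇒ β = ln(phi₁/phi₂)/(z₂−z₁)
β = ln(0.236/0.081) / (3.9 − 1.8) = ln(2.914) / 2.1 = 1.0694 / 2.1 = 0.5092 km⁻¹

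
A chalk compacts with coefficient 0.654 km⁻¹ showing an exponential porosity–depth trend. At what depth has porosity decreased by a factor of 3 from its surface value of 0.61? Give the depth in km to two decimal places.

1.68 km

n/n₀ = 1/3 ⇒ exp(−c·z) = 1/3 ⇒ z = ln(3) / c
z = 1.0986 / 0.654 = 1.680 km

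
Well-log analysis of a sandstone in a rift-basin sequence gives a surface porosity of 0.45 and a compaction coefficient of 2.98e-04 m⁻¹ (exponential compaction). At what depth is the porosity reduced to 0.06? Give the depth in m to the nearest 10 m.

Working in km (1 km = 1000 m; k in km⁻¹ = k in m⁻¹ × 1000):
Invert Athy's law: d = ln(phi₀/phi) / k
d = ln(0.45/0.06) / 0.298 = ln(7.5) / 0.298 = 2.0149 / 0.298 = 6.761 km

6760 m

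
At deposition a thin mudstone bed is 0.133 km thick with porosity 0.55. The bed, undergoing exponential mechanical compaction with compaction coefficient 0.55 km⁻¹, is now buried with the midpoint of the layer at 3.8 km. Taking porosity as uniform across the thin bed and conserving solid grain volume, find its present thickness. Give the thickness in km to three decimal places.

0.064 km

Porosity at 3.8 km: n = 0.55·exp(−0.55×3.8) = 0.0680
Solid-volume conservation: h(1−n) = h₀(1−n₀) ⇒ h = h₀·(1−n₀)/(1−n)
h = 0.133 × (1 − 0.55)/(1 − 0.0680) = 0.133 × 0.4828 = 0.0642 km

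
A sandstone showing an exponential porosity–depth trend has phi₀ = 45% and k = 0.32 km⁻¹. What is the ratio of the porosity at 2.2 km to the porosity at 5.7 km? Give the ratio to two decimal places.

3.06

phi(Z₁)/phi(Z₂) = e^(−k·Z₁)/e^(−k·Z₂) = e^{k(Z₂−Z₁)}
= exp(0.32 × 3.5) = exp(1.12) = 3.0649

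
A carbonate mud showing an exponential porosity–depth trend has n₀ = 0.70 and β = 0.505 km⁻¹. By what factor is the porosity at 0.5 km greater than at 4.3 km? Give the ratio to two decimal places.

6.81

n(Z₁)/n(Z₂) = e^(−β·Z₁)/e^(−β·Z₂) = e^{β(Z₂−Z₁)}
= exp(0.505 × 3.8) = exp(1.919) = 6.8141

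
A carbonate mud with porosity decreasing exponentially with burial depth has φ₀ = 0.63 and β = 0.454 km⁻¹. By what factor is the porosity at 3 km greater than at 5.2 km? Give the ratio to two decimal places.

2.72

φ(z₁)/φ(z₂) = e^(−β·z₁)/e^(−β·z₂) = e^{β(z₂−z₁)}
= exp(0.454 × 2.2) = exp(0.9988) = 2.7150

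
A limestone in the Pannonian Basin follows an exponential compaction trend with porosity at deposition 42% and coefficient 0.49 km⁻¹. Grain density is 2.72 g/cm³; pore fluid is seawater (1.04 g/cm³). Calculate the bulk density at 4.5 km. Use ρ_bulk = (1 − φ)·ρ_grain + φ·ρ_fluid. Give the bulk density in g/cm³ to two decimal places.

2.64 g/cm³

Porosity at depth: n = 0.42·exp(−0.49×4.5) = 0.42×0.1103 = 0.0463
Bulk density: ρ_b = (1−n)ρ_g + n·ρ_f = 0.9537×2.72 + 0.0463×1.04
       = 2.594 + 0.048 = 2.642 g/cm³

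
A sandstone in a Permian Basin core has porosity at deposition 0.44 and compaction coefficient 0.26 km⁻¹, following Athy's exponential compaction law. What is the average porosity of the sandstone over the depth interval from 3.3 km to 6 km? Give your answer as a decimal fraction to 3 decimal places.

⟨n⟩ = (1/(z₂−z₁)) ∫ n₀ e^(−cz) dz = n₀·(e^(−c·z₁) − e^(−c·z₂)) / (c·(z₂−z₁))
e^(−0.26×3.3) = 0.4240; e^(−0.26×6) = 0.2101
⟨n⟩ = 0.44 × (0.4240 − 0.2101) / (0.26 × 2.7) = 0.44 × 0.3047 = 0.1341

0.134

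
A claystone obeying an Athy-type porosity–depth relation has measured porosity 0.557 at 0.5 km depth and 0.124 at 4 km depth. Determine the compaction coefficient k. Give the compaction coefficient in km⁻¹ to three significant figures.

0.429 km⁻¹

Athy: φ(Z) = φ₀ e^(−kZ) ⇒ φ₁/φ₂ = e^{k(Z₂−Z₁)} ⇒ k = ln(φ₁/φ₂)/(Z₂−Z₁)
k = ln(0.557/0.124) / (4 − 0.5) = ln(4.492) / 3.5 = 1.5023 / 3.5 = 0.4292 km⁻¹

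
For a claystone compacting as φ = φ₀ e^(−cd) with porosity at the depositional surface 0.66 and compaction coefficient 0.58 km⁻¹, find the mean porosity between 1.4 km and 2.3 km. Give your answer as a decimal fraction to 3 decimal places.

⟨φ⟩ = (1/(d₂−d₁)) ∫ φ₀ e^(−cd) dd = φ₀·(e^(−c·d₁) − e^(−c·d₂)) / (c·(d₂−d₁))
e^(−0.58×1.4) = 0.4440; e^(−0.58×2.3) = 0.2634
⟨φ⟩ = 0.66 × (0.4440 − 0.2634) / (0.58 × 0.9) = 0.66 × 0.3459 = 0.2283

0.228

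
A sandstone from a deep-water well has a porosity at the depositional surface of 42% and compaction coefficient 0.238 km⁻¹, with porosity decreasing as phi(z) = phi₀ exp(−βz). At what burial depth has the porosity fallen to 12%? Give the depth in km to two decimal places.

Invert Athy's law: z = ln(phi₀/phi) / β
z = ln(0.42/0.12) / 0.238 = ln(3.5) / 0.238 = 1.2528 / 0.238 = 5.264 km

5.26 km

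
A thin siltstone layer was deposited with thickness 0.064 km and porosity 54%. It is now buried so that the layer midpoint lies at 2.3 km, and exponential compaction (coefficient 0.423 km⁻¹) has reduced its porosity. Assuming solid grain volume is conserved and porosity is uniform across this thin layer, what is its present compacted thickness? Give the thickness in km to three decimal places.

Porosity at 2.3 km: φ = 0.54·exp(−0.423×2.3) = 0.2041
Solid-volume conservation: h(1−φ) = h₀(1−φ₀) ⇒ h = h₀·(1−φ₀)/(1−φ)
h = 0.064 × (1 − 0.54)/(1 − 0.2041) = 0.064 × 0.5780 = 0.0370 km

0.037 km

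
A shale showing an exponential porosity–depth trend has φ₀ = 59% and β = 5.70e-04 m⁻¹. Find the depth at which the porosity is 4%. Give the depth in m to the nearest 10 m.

Working in km (1 km = 1000 m; β in km⁻¹ = β in m⁻¹ × 1000):
Invert Athy's law: Z = ln(φ₀/φ) / β
Z = ln(0.59/0.04) / 0.57 = ln(14.75) / 0.57 = 2.6912 / 0.57 = 4.721 km

4720 m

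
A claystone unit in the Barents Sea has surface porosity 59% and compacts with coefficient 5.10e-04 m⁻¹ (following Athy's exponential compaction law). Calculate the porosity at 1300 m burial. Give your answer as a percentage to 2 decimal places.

Working in km (1 km = 1000 m; c in km⁻¹ = c in m⁻¹ × 1000):
φ = φ₀·exp(−c·z) = 0.59 × exp(−0.51 × 1.3) = 0.59 × exp(−0.663)
  = 0.59 × 0.5153 = 0.3040

30.40%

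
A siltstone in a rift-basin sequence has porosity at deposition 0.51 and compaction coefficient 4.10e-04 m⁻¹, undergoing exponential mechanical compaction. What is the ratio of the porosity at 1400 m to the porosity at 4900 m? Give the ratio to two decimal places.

Working in km (1 km = 1000 m; k in km⁻¹ = k in m⁻¹ × 1000):
φ(z₁)/φ(z₂) = e^(−k·z₁)/e^(−k·z₂) = e^{k(z₂−z₁)}
= exp(0.41 × 3.5) = exp(1.435) = 4.1996

4.20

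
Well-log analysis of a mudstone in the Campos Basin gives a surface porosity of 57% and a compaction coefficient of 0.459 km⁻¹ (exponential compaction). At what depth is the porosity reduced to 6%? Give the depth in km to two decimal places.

4.90 km

Invert Athy's law: Z = ln(φ₀/φ) / k
Z = ln(0.57/0.06) / 0.459 = ln(9.5) / 0.459 = 2.2513 / 0.459 = 4.905 km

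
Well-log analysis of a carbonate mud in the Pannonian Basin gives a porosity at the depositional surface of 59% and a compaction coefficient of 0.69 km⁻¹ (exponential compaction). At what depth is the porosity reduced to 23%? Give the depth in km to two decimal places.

Invert Athy's law: Z = ln(φ₀/φ) / β
Z = ln(0.59/0.23) / 0.69 = ln(2.565) / 0.69 = 0.9420 / 0.69 = 1.365 km

1.37 km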